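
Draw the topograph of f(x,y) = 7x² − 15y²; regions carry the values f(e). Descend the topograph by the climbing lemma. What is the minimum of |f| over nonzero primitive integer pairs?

descent: ρ → (-15,0,7)
descent: ρ → (7,14,-8)  [lands on river]
river: ρ → (-8,18,3)
river: ρ → (3,18,-8)
river: ρ → (-8,14,7)
closes: descent 2, river 4
min |a| on river = 3

3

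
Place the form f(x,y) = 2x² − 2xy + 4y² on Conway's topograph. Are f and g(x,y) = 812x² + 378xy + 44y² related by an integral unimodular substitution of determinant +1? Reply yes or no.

D₁ = -28, D₂ = -28
f: translate: b→2 (≡-2 mod 4), so (2,-2,4)→(2,2,4)
f: reduced (well bottom): (2,2,4) with a≤c, −a<b≤a
g: flip: (812,378,44)→(44,-378,812)
g: translate: b→-26 (≡-378 mod 88), so (44,-378,812)→(44,-26,4)
g: flip: (44,-26,4)→(4,26,44)
g: translate: b→2 (≡26 mod 8), so (4,26,44)→(4,2,2)
g: flip: (4,2,2)→(2,-2,4)
g: translate: b→2 (≡-2 mod 4), so (2,-2,4)→(2,2,4)
g: reduced (well bottom): (2,2,4) with a≤c, −a<b≤a
reduced forms (2, 2, 4) vs (2, 2, 4) ⇒ equivalent

yes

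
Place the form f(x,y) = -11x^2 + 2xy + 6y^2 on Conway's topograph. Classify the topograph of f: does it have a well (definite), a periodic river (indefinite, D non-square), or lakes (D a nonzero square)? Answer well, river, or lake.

D = b²−4ac = 2² − 4·(-11)·6 = 268
D > 0 non-square ⇒ indefinite ⇒ periodic river

river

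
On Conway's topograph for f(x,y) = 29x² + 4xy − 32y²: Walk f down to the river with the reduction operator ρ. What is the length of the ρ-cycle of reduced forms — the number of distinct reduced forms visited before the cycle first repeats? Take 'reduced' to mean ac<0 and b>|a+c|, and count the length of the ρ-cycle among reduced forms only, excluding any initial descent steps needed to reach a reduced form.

D = 3728, ⌊√D⌋ = 61
river: ρ → (-32,60,1)
river: ρ → (1,60,-32)
river: ρ → (-32,4,29)
river: ρ → (29,54,-7)
river: ρ → (-7,58,13)
river: ρ → (13,46,-31)
river: ρ → (-31,16,28)
river: ρ → (28,40,-19)
river: ρ → (-19,36,32)
river: ρ → (32,28,-23)
river: ρ → (-23,18,37)
river: ρ → (37,56,-4)
river: ρ → (-4,56,37)
river: ρ → (37,18,-23)
river: ρ → (-23,28,32)
river: ρ → (32,36,-19)
river: ρ → (-19,40,28)
river: ρ → (28,16,-31)
river: ρ → (-31,46,13)
river: ρ → (13,58,-7)
river: ρ → (-7,54,29)
river: ρ → (29,4,-32)
ρ-cycle length = 22 (tail of 0 descent steps not counted)

22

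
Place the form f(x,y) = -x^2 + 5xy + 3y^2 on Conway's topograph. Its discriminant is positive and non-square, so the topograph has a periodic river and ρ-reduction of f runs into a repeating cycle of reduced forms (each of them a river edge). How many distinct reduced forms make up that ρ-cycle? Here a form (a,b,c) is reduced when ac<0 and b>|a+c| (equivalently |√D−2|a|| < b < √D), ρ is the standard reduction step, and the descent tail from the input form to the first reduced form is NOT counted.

D = 37, ⌊√D⌋ = 6
river: ρ → (3,1,-3)
river: ρ → (-3,5,1)
river: ρ → (1,5,-3)
river: ρ → (-3,1,3)
river: ρ → (3,5,-1)
river: ρ → (-1,5,3)
ρ-cycle length = 6 (tail of 0 descent steps not counted)

6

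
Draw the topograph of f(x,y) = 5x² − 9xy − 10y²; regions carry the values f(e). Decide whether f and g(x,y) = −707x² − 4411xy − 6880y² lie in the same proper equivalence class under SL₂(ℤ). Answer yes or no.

D₁ = 281, D₂ = 281
river cycle of f (length 30): (-10, 9, 5), (5, 11, -8), (-8, 5, 8), (8, 11, -5), (-5, 9, 10), (10, 11, -4), (-4, 13, 7), (7, 15, -2), (-2, 13, 14), (14, 15, -1), … (20 more)
river cycle of g (length 30): (-10, 9, 5), (5, 11, -8), (-8, 5, 8), (8, 11, -5), (-5, 9, 10), (10, 11, -4), (-4, 13, 7), (7, 15, -2), (-2, 13, 14), (14, 15, -1), … (20 more)
cycles coincide ⇒ equivalent

yes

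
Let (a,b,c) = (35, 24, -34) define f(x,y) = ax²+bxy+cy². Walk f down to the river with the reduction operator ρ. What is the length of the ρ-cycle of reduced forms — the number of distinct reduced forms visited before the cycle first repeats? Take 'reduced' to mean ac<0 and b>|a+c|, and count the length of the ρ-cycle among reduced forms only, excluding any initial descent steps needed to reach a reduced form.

D = 5336, ⌊√D⌋ = 73
river: ρ → (-34,44,25)
river: ρ → (25,56,-22)
river: ρ → (-22,32,49)
river: ρ → (49,66,-5)
river: ρ → (-5,64,62)
river: ρ → (62,60,-7)
river: ρ → (-7,66,35)
river: ρ → (35,4,-38)
river: ρ → (-38,72,1)
river: ρ → (1,72,-38)
river: ρ → (-38,4,35)
river: ρ → (35,66,-7)
river: ρ → (-7,60,62)
river: ρ → (62,64,-5)
river: ρ → (-5,66,49)
river: ρ → (49,32,-22)
river: ρ → (-22,56,25)
river: ρ → (25,44,-34)
river: ρ → (-34,24,35)
river: ρ → (35,46,-23)
river: ρ → (-23,46,35)
river: ρ → (35,24,-34)
ρ-cycle length = 22 (tail of 0 descent steps not counted)

22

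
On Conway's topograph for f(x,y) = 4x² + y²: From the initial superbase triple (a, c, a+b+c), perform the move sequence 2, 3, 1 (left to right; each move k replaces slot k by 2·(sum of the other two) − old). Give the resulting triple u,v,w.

start (4,1,5) = (f(1,0),f(0,1),f(1,1))
replace slot 2: 2·(4+5) − 1 = 17 → (4,17,5)
replace slot 3: 2·(4+17) − 5 = 37 → (4,17,37)
replace slot 1: 2·(17+37) − 4 = 104 → (104,17,37)

104,17,37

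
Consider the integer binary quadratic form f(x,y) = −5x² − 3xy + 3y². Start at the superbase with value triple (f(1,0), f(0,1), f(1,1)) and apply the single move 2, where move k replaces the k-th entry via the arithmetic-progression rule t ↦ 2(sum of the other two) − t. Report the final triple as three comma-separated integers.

start (-5,3,-5) = (f(1,0),f(0,1),f(1,1))
replace slot 2: 2·((-5)+(-5)) − 3 = -23 → (-5,-23,-5)

-5,-23,-5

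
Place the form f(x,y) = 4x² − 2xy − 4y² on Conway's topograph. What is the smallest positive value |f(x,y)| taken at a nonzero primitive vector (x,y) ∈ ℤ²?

descent: ρ → (-4,2,4)  [lands on river]
river: ρ → (4,6,-2)
river: ρ → (-2,6,4)
river: ρ → (4,2,-4)
river: ρ → (-4,6,2)
river: ρ → (2,6,-4)
closes: descent 1, river 6
min |a| on river = 2

2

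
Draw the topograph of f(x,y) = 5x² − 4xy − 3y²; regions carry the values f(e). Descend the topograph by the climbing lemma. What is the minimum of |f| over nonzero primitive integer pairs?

descent: ρ → (-3,4,5)  [lands on river]
river: ρ → (5,6,-2)
river: ρ → (-2,6,5)
river: ρ → (5,4,-3)
river: ρ → (-3,8,1)
river: ρ → (1,8,-3)
closes: descent 1, river 6
min |a| on river = 1

1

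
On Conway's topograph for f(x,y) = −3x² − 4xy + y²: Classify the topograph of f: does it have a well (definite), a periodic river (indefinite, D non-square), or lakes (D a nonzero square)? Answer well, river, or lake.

D = b²−4ac = (-4)² − 4·(-3)·1 = 28
D > 0 non-square ⇒ indefinite ⇒ periodic river

river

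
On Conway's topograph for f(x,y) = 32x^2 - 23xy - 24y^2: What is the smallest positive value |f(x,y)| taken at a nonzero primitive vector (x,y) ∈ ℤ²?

descent: ρ → (-24,23,32)  [lands on river]
river: ρ → (32,41,-15)
river: ρ → (-15,49,20)
river: ρ → (20,31,-33)
river: ρ → (-33,35,18)
river: ρ → (18,37,-31)
river: ρ → (-31,25,24)
river: ρ → (24,23,-32)
river: ρ → (-32,41,15)
river: ρ → (15,49,-20)
river: ρ → (-20,31,33)
river: ρ → (33,35,-18)
river: ρ → (-18,37,31)
river: ρ → (31,25,-24)
closes: descent 1, river 14
min |a| on river = 15

15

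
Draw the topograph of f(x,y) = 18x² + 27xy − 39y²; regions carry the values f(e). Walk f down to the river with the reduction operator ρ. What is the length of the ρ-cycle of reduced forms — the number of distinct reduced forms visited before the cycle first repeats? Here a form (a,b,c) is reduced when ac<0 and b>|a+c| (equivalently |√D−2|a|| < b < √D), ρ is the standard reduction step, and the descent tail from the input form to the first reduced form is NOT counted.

D = 3537, ⌊√D⌋ = 59
river: ρ → (-39,51,6)
river: ρ → (6,57,-12)
river: ρ → (-12,39,42)
river: ρ → (42,45,-9)
river: ρ → (-9,45,42)
river: ρ → (42,39,-12)
river: ρ → (-12,57,6)
river: ρ → (6,51,-39)
river: ρ → (-39,27,18)
river: ρ → (18,45,-21)
river: ρ → (-21,39,24)
river: ρ → (24,57,-3)
river: ρ → (-3,57,24)
river: ρ → (24,39,-21)
river: ρ → (-21,45,18)
river: ρ → (18,27,-39)
ρ-cycle length = 16 (tail of 0 descent steps not counted)

16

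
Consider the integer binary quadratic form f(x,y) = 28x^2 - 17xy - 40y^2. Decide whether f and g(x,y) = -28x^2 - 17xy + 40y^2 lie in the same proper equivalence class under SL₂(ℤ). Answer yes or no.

D₁ = 4769, D₂ = 4769
river cycle of f (length 62): (-40, 17, 28), (28, 39, -29), (-29, 19, 38), (38, 57, -10), (-10, 63, 20), (20, 57, -19), (-19, 57, 20), (20, 63, -10), (-10, 57, 38), (38, 19, -29), … (52 more)
river cycle of g (length 62): (40, 17, -28), (-28, 39, 29), (29, 19, -38), (-38, 57, 10), (10, 63, -20), (-20, 57, 19), (19, 57, -20), (-20, 63, 10), (10, 57, -38), (-38, 19, 29), … (52 more)
cycles differ ⇒ inequivalent

no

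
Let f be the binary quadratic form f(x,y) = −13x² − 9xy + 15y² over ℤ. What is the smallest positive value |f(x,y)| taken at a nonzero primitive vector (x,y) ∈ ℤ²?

descent: ρ → (15,9,-13)  [lands on river]
river: ρ → (-13,17,11)
river: ρ → (11,27,-3)
river: ρ → (-3,27,11)
river: ρ → (11,17,-13)
river: ρ → (-13,9,15)
river: ρ → (15,21,-7)
river: ρ → (-7,21,15)
closes: descent 1, river 8
min |a| on river = 3

3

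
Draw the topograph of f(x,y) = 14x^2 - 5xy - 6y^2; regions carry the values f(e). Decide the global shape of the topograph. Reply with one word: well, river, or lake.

D = b²−4ac = (-5)² − 4·14·(-6) = 361
D = 19² is a perfect square ⇒ form factors over ℤ ⇒ lakes

lake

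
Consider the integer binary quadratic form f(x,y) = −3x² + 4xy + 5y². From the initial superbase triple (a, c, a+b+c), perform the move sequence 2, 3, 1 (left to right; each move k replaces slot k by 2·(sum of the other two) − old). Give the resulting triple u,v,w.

start (-3,5,6) = (f(1,0),f(0,1),f(1,1))
replace slot 2: 2·((-3)+6) − 5 = 1 → (-3,1,6)
replace slot 3: 2·((-3)+1) − 6 = -10 → (-3,1,-10)
replace slot 1: 2·(1+(-10)) − (-3) = -15 → (-15,1,-10)

-15,1,-10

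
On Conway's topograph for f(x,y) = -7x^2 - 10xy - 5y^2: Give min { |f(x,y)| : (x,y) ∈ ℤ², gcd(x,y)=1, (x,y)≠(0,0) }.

translate: b→-4 (≡10 mod 14), so (7,10,5)→(7,-4,2)
flip: (7,-4,2)→(2,4,7)
translate: b→0 (≡4 mod 4), so (2,4,7)→(2,0,5)
reduced (well bottom): (2,0,5) with a≤c, −a<b≤a
well minimum |f| = |-2| = 2 (negative-definite)

2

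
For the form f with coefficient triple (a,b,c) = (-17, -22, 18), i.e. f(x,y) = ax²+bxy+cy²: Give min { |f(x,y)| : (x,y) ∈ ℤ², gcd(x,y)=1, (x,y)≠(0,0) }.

descent: ρ → (18,22,-17)  [lands on river]
river: ρ → (-17,12,23)
river: ρ → (23,34,-6)
river: ρ → (-6,38,11)
river: ρ → (11,28,-21)
river: ρ → (-21,14,18)
closes: descent 1, river 6
min |a| on river = 6

6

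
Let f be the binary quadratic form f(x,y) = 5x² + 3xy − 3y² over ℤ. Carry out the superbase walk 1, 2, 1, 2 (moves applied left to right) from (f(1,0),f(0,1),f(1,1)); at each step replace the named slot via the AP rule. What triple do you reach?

start (5,-3,5) = (f(1,0),f(0,1),f(1,1))
replace slot 1: 2·((-3)+5) − 5 = -1 → (-1,-3,5)
replace slot 2: 2·((-1)+5) − (-3) = 11 → (-1,11,5)
replace slot 1: 2·(11+5) − (-1) = 33 → (33,11,5)
replace slot 2: 2·(33+5) − 11 = 65 → (33,65,5)

33,65,5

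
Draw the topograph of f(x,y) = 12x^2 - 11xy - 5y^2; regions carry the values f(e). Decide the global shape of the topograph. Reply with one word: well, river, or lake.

D = b²−4ac = (-11)² − 4·12·(-5) = 361
D = 19² is a perfect square ⇒ form factors over ℤ ⇒ lakes

lake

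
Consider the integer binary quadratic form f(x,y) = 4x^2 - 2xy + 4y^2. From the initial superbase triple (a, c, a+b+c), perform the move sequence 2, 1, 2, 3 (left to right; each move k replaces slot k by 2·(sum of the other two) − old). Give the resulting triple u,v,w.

start (4,4,6) = (f(1,0),f(0,1),f(1,1))
replace slot 2: 2·(4+6) − 4 = 16 → (4,16,6)
replace slot 1: 2·(16+6) − 4 = 40 → (40,16,6)
replace slot 2: 2·(40+6) − 16 = 76 → (40,76,6)
replace slot 3: 2·(40+76) − 6 = 226 → (40,76,226)

40,76,226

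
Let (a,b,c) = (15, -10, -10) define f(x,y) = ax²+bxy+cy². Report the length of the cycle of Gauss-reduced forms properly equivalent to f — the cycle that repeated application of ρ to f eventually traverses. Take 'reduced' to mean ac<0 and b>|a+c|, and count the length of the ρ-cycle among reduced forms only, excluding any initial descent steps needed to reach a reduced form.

D = 700, ⌊√D⌋ = 26
descent: ρ → (-10,10,15)  [lands on river]
river: ρ → (15,20,-5)
river: ρ → (-5,20,15)
river: ρ → (15,10,-10)
ρ-cycle length = 4 (tail of 1 descent step not counted)

4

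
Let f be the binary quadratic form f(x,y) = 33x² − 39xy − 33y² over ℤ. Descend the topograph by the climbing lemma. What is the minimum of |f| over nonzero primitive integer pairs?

descent: ρ → (-33,39,33)  [lands on river]
river: ρ → (33,27,-39)
river: ρ → (-39,51,21)
river: ρ → (21,75,-3)
river: ρ → (-3,75,21)
river: ρ → (21,51,-39)
river: ρ → (-39,27,33)
river: ρ → (33,39,-33)
river: ρ → (-33,27,39)
river: ρ → (39,51,-21)
river: ρ → (-21,75,3)
river: ρ → (3,75,-21)
river: ρ → (-21,51,39)
river: ρ → (39,27,-33)
closes: descent 1, river 14
min |a| on river = 3

3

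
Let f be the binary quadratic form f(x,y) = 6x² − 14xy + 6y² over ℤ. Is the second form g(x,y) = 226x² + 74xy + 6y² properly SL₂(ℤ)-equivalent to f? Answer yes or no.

D₁ = 52, D₂ = 52
river cycle of f (length 2): (-2, 6, 2), (2, 6, -2)
river cycle of g (length 2): (-2, 6, 2), (2, 6, -2)
cycles coincide ⇒ equivalent

yes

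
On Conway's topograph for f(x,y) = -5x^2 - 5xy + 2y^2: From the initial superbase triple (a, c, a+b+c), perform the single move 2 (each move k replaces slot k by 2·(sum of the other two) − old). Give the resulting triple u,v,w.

start (-5,2,-8) = (f(1,0),f(0,1),f(1,1))
replace slot 2: 2·((-5)+(-8)) − 2 = -28 → (-5,-28,-8)

-5,-28,-8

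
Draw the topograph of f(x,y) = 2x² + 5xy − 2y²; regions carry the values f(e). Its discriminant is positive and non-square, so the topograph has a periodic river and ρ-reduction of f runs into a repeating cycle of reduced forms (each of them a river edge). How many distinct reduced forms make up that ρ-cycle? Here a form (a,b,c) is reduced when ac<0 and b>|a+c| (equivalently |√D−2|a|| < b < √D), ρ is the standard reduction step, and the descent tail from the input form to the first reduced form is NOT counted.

D = 41, ⌊√D⌋ = 6
river: ρ → (-2,3,4)
river: ρ → (4,5,-1)
river: ρ → (-1,5,4)
river: ρ → (4,3,-2)
river: ρ → (-2,5,2)
river: ρ → (2,3,-4)
river: ρ → (-4,5,1)
river: ρ → (1,5,-4)
river: ρ → (-4,3,2)
river: ρ → (2,5,-2)
ρ-cycle length = 10 (tail of 0 descent steps not counted)

10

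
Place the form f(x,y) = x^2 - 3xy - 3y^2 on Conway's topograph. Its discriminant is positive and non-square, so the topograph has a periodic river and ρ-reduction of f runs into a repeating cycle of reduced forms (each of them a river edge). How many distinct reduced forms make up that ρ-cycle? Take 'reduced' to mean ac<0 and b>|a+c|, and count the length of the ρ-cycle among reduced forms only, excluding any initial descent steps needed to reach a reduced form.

D = 21, ⌊√D⌋ = 4
descent: ρ → (-3,3,1)  [lands on river]
river: ρ → (1,3,-3)
ρ-cycle length = 2 (tail of 1 descent step not counted)

2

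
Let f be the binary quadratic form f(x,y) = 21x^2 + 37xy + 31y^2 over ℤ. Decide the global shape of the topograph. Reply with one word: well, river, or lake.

D = b²−4ac = 37² − 4·21·31 = -1235
D < 0 ⇒ definite ⇒ every region one sign ⇒ single well

well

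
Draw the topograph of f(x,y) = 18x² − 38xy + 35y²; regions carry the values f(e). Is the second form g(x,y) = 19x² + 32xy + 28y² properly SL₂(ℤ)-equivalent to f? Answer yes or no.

D₁ = -1076, D₂ = -1104
discriminants differ ⇒ not SL₂(ℤ)-equivalent

no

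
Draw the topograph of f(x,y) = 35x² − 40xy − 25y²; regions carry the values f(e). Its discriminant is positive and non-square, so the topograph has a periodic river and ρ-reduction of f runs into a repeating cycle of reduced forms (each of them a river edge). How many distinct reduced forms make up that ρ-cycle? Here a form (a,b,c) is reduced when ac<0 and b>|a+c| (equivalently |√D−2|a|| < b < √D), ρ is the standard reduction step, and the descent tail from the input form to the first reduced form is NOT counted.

D = 5100, ⌊√D⌋ = 71
descent: ρ → (-25,40,35)  [lands on river]
river: ρ → (35,30,-30)
river: ρ → (-30,30,35)
river: ρ → (35,40,-25)
river: ρ → (-25,60,15)
river: ρ → (15,60,-25)
ρ-cycle length = 6 (tail of 1 descent step not counted)

6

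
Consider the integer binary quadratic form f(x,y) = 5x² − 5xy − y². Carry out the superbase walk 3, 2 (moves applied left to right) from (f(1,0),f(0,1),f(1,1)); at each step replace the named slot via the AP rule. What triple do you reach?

start (5,-1,-1) = (f(1,0),f(0,1),f(1,1))
replace slot 3: 2·(5+(-1)) − (-1) = 9 → (5,-1,9)
replace slot 2: 2·(5+9) − (-1) = 29 → (5,29,9)

5,29,9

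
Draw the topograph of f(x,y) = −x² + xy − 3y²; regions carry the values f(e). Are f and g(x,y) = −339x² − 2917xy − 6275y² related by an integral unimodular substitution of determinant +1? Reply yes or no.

D₁ = -11, D₂ = -11
f is negative-definite; reduce −f:
−f: translate: b→1 (≡-1 mod 2), so (1,-1,3)→(1,1,3)
−f: reduced (well bottom): (1,1,3) with a≤c, −a<b≤a
flip sign back: reduced form of f is (-1,-1,-3)
g is negative-definite; reduce −g:
−g: translate: b→205 (≡2917 mod 678), so (339,2917,6275)→(339,205,31)
−g: flip: (339,205,31)→(31,-205,339)
−g: translate: b→-19 (≡-205 mod 62), so (31,-205,339)→(31,-19,3)
−g: flip: (31,-19,3)→(3,19,31)
−g: translate: b→1 (≡19 mod 6), so (3,19,31)→(3,1,1)
−g: flip: (3,1,1)→(1,-1,3)
−g: translate: b→1 (≡-1 mod 2), so (1,-1,3)→(1,1,3)
−g: reduced (well bottom): (1,1,3) with a≤c, −a<b≤a
flip sign back: reduced form of g is (-1,-1,-3)
reduced forms (-1, -1, -3) vs (-1, -1, -3) ⇒ equivalent

yes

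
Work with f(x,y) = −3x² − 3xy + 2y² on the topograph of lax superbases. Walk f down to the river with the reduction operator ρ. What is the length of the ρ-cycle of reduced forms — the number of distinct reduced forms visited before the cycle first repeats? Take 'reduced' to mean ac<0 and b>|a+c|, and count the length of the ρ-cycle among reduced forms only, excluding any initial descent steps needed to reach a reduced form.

D = 33, ⌊√D⌋ = 5
descent: ρ → (2,3,-3)  [lands on river]
river: ρ → (-3,3,2)
river: ρ → (2,5,-1)
river: ρ → (-1,5,2)
ρ-cycle length = 4 (tail of 1 descent step not counted)

4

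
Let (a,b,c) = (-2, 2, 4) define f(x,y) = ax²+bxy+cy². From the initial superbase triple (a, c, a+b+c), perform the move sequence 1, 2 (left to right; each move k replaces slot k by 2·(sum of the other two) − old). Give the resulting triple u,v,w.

start (-2,4,4) = (f(1,0),f(0,1),f(1,1))
replace slot 1: 2·(4+4) − (-2) = 18 → (18,4,4)
replace slot 2: 2·(18+4) − 4 = 40 → (18,40,4)

18,40,4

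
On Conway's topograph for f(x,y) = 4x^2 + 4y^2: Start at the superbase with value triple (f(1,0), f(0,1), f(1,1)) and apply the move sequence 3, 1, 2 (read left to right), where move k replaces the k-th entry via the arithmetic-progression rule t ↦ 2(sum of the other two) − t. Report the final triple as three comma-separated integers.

start (4,4,8) = (f(1,0),f(0,1),f(1,1))
replace slot 3: 2·(4+4) − 8 = 8 → (4,4,8)
replace slot 1: 2·(4+8) − 4 = 20 → (20,4,8)
replace slot 2: 2·(20+8) − 4 = 52 → (20,52,8)

20,52,8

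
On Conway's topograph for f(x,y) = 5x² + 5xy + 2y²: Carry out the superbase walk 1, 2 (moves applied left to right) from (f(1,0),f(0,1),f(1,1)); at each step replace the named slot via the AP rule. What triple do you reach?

start (5,2,12) = (f(1,0),f(0,1),f(1,1))
replace slot 1: 2·(2+12) − 5 = 23 → (23,2,12)
replace slot 2: 2·(23+12) − 2 = 68 → (23,68,12)

23,68,12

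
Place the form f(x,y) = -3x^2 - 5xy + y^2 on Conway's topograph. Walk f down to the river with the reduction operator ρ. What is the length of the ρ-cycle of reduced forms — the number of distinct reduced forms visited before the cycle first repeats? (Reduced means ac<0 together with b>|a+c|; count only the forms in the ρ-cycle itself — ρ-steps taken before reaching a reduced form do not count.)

D = 37, ⌊√D⌋ = 6
descent: ρ → (1,5,-3)  [lands on river]
river: ρ → (-3,1,3)
river: ρ → (3,5,-1)
river: ρ → (-1,5,3)
river: ρ → (3,1,-3)
river: ρ → (-3,5,1)
ρ-cycle length = 6 (tail of 1 descent step not counted)

6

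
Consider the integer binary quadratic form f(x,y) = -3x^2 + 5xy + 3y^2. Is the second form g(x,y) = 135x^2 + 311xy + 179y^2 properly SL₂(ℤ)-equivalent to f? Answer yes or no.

D₁ = 61, D₂ = 61
river cycle of f (length 6): (3, 7, -1), (-1, 7, 3), (3, 5, -3), (-3, 7, 1), (1, 7, -3), (-3, 5, 3)
river cycle of g (length 6): (3, 7, -1), (-1, 7, 3), (3, 5, -3), (-3, 7, 1), (1, 7, -3), (-3, 5, 3)
cycles coincide ⇒ equivalent

yes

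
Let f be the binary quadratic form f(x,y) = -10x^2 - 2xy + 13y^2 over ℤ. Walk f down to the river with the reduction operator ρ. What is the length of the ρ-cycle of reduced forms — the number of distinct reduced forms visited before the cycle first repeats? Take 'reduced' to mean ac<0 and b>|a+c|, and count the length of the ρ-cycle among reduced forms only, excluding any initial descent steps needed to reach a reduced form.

D = 524, ⌊√D⌋ = 22
descent: ρ → (13,2,-10)
descent: ρ → (-10,18,5)  [lands on river]
river: ρ → (5,22,-2)
river: ρ → (-2,22,5)
river: ρ → (5,18,-10)
river: ρ → (-10,22,1)
river: ρ → (1,22,-10)
ρ-cycle length = 6 (tail of 2 descent steps not counted)

6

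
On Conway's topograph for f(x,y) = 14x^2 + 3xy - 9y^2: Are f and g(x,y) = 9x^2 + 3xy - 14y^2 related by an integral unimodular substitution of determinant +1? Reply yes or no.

D₁ = 513, D₂ = 513
river cycle of f (length 16): (-9, 15, 8), (8, 17, -7), (-7, 11, 14), (14, 17, -4), (-4, 15, 18), (18, 21, -1), (-1, 21, 18), (18, 15, -4), (-4, 17, 14), (14, 11, -7), … (6 more)
river cycle of g (length 16): (9, 21, -2), (-2, 19, 19), (19, 19, -2), (-2, 21, 9), (9, 15, -8), (-8, 17, 7), (7, 11, -14), (-14, 17, 4), (4, 15, -18), (-18, 21, 1), … (6 more)
cycles differ ⇒ inequivalent

no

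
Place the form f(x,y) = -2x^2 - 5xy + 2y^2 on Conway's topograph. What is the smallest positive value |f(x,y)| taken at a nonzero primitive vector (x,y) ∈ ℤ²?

descent: ρ → (2,5,-2)  [lands on river]
river: ρ → (-2,3,4)
river: ρ → (4,5,-1)
river: ρ → (-1,5,4)
river: ρ → (4,3,-2)
river: ρ → (-2,5,2)
river: ρ → (2,3,-4)
river: ρ → (-4,5,1)
river: ρ → (1,5,-4)
river: ρ → (-4,3,2)
closes: descent 1, river 10
min |a| on river = 1

1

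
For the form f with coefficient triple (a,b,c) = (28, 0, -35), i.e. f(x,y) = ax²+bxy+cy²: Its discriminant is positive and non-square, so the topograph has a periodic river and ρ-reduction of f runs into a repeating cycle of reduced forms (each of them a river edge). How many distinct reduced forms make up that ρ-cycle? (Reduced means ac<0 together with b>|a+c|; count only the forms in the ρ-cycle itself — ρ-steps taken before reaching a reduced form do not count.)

D = 3920, ⌊√D⌋ = 62
descent: ρ → (-35,0,28)
descent: ρ → (28,56,-7)  [lands on river]
river: ρ → (-7,56,28)
ρ-cycle length = 2 (tail of 2 descent steps not counted)

2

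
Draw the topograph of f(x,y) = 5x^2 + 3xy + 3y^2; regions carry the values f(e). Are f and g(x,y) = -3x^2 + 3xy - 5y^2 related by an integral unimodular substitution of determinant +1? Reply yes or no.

D₁ = -51, D₂ = -51
f: flip: (5,3,3)→(3,-3,5)
f: translate: b→3 (≡-3 mod 6), so (3,-3,5)→(3,3,5)
f: reduced (well bottom): (3,3,5) with a≤c, −a<b≤a
g is negative-definite; reduce −g:
−g: translate: b→3 (≡-3 mod 6), so (3,-3,5)→(3,3,5)
−g: reduced (well bottom): (3,3,5) with a≤c, −a<b≤a
flip sign back: reduced form of g is (-3,-3,-5)
reduced forms (3, 3, 5) vs (-3, -3, -5) ⇒ inequivalent

no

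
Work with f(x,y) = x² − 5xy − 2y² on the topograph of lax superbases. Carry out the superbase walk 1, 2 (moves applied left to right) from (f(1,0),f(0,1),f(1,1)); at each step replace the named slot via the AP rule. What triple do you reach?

start (1,-2,-6) = (f(1,0),f(0,1),f(1,1))
replace slot 1: 2·((-2)+(-6)) − 1 = -17 → (-17,-2,-6)
replace slot 2: 2·((-17)+(-6)) − (-2) = -44 → (-17,-44,-6)

-17,-44,-6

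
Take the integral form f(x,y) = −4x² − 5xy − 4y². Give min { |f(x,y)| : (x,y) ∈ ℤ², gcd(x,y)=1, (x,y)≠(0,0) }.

translate: b→-3 (≡5 mod 8), so (4,5,4)→(4,-3,3)
flip: (4,-3,3)→(3,3,4)
reduced (well bottom): (3,3,4) with a≤c, −a<b≤a
well minimum |f| = |-3| = 3 (negative-definite)

3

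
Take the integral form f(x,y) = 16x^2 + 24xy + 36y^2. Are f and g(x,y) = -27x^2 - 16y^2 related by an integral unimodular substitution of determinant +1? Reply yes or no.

D₁ = -1728, D₂ = -1728
f: translate: b→-8 (≡24 mod 32), so (16,24,36)→(16,-8,28)
f: reduced (well bottom): (16,-8,28) with a≤c, −a<b≤a
g is negative-definite; reduce −g:
−g: flip: (27,0,16)→(16,0,27)
−g: reduced (well bottom): (16,0,27) with a≤c, −a<b≤a
flip sign back: reduced form of g is (-16,0,-27)
reduced forms (16, -8, 28) vs (-16, 0, -27) ⇒ inequivalent

no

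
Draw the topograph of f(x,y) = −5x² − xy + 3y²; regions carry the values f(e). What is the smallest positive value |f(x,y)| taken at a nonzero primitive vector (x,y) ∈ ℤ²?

descent: ρ → (3,7,-1)  [lands on river]
river: ρ → (-1,7,3)
river: ρ → (3,5,-3)
river: ρ → (-3,7,1)
river: ρ → (1,7,-3)
river: ρ → (-3,5,3)
closes: descent 1, river 6
min |a| on river = 1

1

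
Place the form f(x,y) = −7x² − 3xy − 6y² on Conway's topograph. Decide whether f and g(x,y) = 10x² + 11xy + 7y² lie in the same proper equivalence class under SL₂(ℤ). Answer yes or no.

D₁ = -159, D₂ = -159
f is negative-definite; reduce −f:
−f: flip: (7,3,6)→(6,-3,7)
−f: reduced (well bottom): (6,-3,7) with a≤c, −a<b≤a
flip sign back: reduced form of f is (-6,3,-7)
g: translate: b→-9 (≡11 mod 20), so (10,11,7)→(10,-9,6)
g: flip: (10,-9,6)→(6,9,10)
g: translate: b→-3 (≡9 mod 12), so (6,9,10)→(6,-3,7)
g: reduced (well bottom): (6,-3,7) with a≤c, −a<b≤a
reduced forms (-6, 3, -7) vs (6, -3, 7) ⇒ inequivalent

no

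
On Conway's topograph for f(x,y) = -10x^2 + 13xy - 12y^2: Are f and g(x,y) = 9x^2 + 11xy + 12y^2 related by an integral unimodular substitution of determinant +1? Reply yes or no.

D₁ = -311, D₂ = -311
f is negative-definite; reduce −f:
−f: translate: b→7 (≡-13 mod 20), so (10,-13,12)→(10,7,9)
−f: flip: (10,7,9)→(9,-7,10)
−f: reduced (well bottom): (9,-7,10) with a≤c, −a<b≤a
flip sign back: reduced form of f is (-9,7,-10)
g: translate: b→-7 (≡11 mod 18), so (9,11,12)→(9,-7,10)
g: reduced (well bottom): (9,-7,10) with a≤c, −a<b≤a
reduced forms (-9, 7, -10) vs (9, -7, 10) ⇒ inequivalent

no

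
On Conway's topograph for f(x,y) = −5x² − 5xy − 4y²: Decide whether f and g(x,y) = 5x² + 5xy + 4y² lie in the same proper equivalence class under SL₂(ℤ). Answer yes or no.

D₁ = -55, D₂ = -55
f is negative-definite; reduce −f:
−f: flip: (5,5,4)→(4,-5,5)
−f: translate: b→3 (≡-5 mod 8), so (4,-5,5)→(4,3,4)
−f: reduced (well bottom): (4,3,4) with a≤c, −a<b≤a
flip sign back: reduced form of f is (-4,-3,-4)
g: flip: (5,5,4)→(4,-5,5)
g: translate: b→3 (≡-5 mod 8), so (4,-5,5)→(4,3,4)
g: reduced (well bottom): (4,3,4) with a≤c, −a<b≤a
reduced forms (-4, -3, -4) vs (4, 3, 4) ⇒ inequivalent

no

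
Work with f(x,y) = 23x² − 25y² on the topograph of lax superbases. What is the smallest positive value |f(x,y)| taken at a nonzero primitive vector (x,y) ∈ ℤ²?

descent: ρ → (-25,0,23)
descent: ρ → (23,46,-2)  [lands on river]
river: ρ → (-2,46,23)
closes: descent 2, river 2
min |a| on river = 2

2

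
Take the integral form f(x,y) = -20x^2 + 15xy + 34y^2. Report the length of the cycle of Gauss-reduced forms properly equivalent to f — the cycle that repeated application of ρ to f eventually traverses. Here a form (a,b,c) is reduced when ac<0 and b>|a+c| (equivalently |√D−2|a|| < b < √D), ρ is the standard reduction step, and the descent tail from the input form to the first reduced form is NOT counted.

D = 2945, ⌊√D⌋ = 54
river: ρ → (34,53,-1)
river: ρ → (-1,53,34)
river: ρ → (34,15,-20)
river: ρ → (-20,25,29)
river: ρ → (29,33,-16)
river: ρ → (-16,31,31)
river: ρ → (31,31,-16)
river: ρ → (-16,33,29)
river: ρ → (29,25,-20)
river: ρ → (-20,15,34)
ρ-cycle length = 10 (tail of 0 descent steps not counted)

10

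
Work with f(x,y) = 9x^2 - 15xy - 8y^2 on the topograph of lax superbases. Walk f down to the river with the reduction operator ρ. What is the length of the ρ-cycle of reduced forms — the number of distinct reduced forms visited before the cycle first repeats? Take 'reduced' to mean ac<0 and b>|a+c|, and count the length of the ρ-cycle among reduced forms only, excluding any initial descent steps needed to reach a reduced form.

D = 513, ⌊√D⌋ = 22
descent: ρ → (-8,15,9)  [lands on river]
river: ρ → (9,21,-2)
river: ρ → (-2,19,19)
river: ρ → (19,19,-2)
river: ρ → (-2,21,9)
river: ρ → (9,15,-8)
river: ρ → (-8,17,7)
river: ρ → (7,11,-14)
river: ρ → (-14,17,4)
river: ρ → (4,15,-18)
river: ρ → (-18,21,1)
river: ρ → (1,21,-18)
river: ρ → (-18,15,4)
river: ρ → (4,17,-14)
river: ρ → (-14,11,7)
river: ρ → (7,17,-8)
ρ-cycle length = 16 (tail of 1 descent step not counted)

16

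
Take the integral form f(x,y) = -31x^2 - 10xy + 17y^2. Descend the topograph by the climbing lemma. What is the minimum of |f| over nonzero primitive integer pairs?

descent: ρ → (17,44,-4)  [lands on river]
river: ρ → (-4,44,17)
river: ρ → (17,24,-24)
river: ρ → (-24,24,17)
closes: descent 1, river 4
min |a| on river = 4

4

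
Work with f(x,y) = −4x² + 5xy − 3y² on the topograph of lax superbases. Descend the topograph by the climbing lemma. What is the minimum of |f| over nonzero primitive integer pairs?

translate: b→3 (≡-5 mod 8), so (4,-5,3)→(4,3,2)
flip: (4,3,2)→(2,-3,4)
translate: b→1 (≡-3 mod 4), so (2,-3,4)→(2,1,3)
reduced (well bottom): (2,1,3) with a≤c, −a<b≤a
well minimum |f| = |-2| = 2 (negative-definite)

2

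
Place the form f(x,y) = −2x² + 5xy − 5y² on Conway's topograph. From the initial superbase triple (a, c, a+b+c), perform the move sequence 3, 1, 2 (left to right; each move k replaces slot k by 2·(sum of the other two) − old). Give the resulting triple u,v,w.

start (-2,-5,-2) = (f(1,0),f(0,1),f(1,1))
replace slot 3: 2·((-2)+(-5)) − (-2) = -12 → (-2,-5,-12)
replace slot 1: 2·((-5)+(-12)) − (-2) = -32 → (-32,-5,-12)
replace slot 2: 2·((-32)+(-12)) − (-5) = -83 → (-32,-83,-12)

-32,-83,-12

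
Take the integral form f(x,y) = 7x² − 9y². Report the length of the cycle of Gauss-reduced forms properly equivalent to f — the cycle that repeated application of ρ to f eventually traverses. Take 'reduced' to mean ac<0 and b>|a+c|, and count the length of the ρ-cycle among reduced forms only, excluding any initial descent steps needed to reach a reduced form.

D = 252, ⌊√D⌋ = 15
descent: ρ → (-9,0,7)
descent: ρ → (7,14,-2)  [lands on river]
river: ρ → (-2,14,7)
ρ-cycle length = 2 (tail of 2 descent steps not counted)

2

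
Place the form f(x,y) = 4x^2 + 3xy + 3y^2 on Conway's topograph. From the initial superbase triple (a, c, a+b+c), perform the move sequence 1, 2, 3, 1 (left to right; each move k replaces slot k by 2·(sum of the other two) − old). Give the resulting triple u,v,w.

start (4,3,10) = (f(1,0),f(0,1),f(1,1))
replace slot 1: 2·(3+10) − 4 = 22 → (22,3,10)
replace slot 2: 2·(22+10) − 3 = 61 → (22,61,10)
replace slot 3: 2·(22+61) − 10 = 156 → (22,61,156)
replace slot 1: 2·(61+156) − 22 = 412 → (412,61,156)

412,61,156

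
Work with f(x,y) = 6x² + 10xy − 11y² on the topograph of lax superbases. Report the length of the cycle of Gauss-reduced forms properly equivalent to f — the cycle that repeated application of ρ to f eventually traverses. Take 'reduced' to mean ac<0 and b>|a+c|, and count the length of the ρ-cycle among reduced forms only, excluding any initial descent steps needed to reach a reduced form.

D = 364, ⌊√D⌋ = 19
river: ρ → (-11,12,5)
river: ρ → (5,18,-2)
river: ρ → (-2,18,5)
river: ρ → (5,12,-11)
river: ρ → (-11,10,6)
river: ρ → (6,14,-7)
river: ρ → (-7,14,6)
river: ρ → (6,10,-11)
ρ-cycle length = 8 (tail of 0 descent steps not counted)

8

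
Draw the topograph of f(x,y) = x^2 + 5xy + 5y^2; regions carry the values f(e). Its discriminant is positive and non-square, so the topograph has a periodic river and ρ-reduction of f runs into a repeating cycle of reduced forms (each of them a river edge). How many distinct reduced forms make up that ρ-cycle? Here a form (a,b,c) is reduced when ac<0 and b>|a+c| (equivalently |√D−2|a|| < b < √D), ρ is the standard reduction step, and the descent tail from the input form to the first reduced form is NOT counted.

D = 5, ⌊√D⌋ = 2
descent: ρ → (5,5,1)
descent: ρ → (1,1,-1)  [lands on river]
river: ρ → (-1,1,1)
ρ-cycle length = 2 (tail of 2 descent steps not counted)

2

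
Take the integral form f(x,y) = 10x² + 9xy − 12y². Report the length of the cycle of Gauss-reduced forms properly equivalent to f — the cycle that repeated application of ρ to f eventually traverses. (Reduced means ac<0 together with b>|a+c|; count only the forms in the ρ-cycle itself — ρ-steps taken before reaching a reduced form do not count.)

D = 561, ⌊√D⌋ = 23
river: ρ → (-12,15,7)
river: ρ → (7,13,-14)
river: ρ → (-14,15,6)
river: ρ → (6,21,-5)
river: ρ → (-5,19,10)
river: ρ → (10,21,-3)
river: ρ → (-3,21,10)
river: ρ → (10,19,-5)
river: ρ → (-5,21,6)
river: ρ → (6,15,-14)
river: ρ → (-14,13,7)
river: ρ → (7,15,-12)
river: ρ → (-12,9,10)
river: ρ → (10,11,-11)
river: ρ → (-11,11,10)
river: ρ → (10,9,-12)
ρ-cycle length = 16 (tail of 0 descent steps not counted)

16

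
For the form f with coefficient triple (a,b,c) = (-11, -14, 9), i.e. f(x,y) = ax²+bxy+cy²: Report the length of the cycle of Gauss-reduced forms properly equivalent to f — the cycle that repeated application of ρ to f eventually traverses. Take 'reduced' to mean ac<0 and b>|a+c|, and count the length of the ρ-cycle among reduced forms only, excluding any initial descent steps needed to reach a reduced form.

D = 592, ⌊√D⌋ = 24
descent: ρ → (9,14,-11)  [lands on river]
river: ρ → (-11,8,12)
river: ρ → (12,16,-7)
river: ρ → (-7,12,16)
river: ρ → (16,20,-3)
river: ρ → (-3,22,9)
ρ-cycle length = 6 (tail of 1 descent step not counted)

6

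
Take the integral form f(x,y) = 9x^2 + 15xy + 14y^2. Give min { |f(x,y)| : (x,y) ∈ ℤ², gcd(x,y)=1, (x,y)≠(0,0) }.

translate: b→-3 (≡15 mod 18), so (9,15,14)→(9,-3,8)
flip: (9,-3,8)→(8,3,9)
reduced (well bottom): (8,3,9) with a≤c, −a<b≤a
well minimum = a = 8

8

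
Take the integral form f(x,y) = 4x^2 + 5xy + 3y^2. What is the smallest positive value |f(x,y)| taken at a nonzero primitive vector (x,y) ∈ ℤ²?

translate: b→-3 (≡5 mod 8), so (4,5,3)→(4,-3,2)
flip: (4,-3,2)→(2,3,4)
translate: b→-1 (≡3 mod 4), so (2,3,4)→(2,-1,3)
reduced (well bottom): (2,-1,3) with a≤c, −a<b≤a
well minimum = a = 2

2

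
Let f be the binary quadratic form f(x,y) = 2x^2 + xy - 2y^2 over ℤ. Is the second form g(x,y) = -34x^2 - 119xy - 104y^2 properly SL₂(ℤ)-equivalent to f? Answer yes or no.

D₁ = 17, D₂ = 17
river cycle of f (length 6): (-2, 3, 1), (1, 3, -2), (-2, 1, 2), (2, 3, -1), (-1, 3, 2), (2, 1, -2)
river cycle of g (length 6): (-2, 3, 1), (1, 3, -2), (-2, 1, 2), (2, 3, -1), (-1, 3, 2), (2, 1, -2)
cycles coincide ⇒ equivalent

yes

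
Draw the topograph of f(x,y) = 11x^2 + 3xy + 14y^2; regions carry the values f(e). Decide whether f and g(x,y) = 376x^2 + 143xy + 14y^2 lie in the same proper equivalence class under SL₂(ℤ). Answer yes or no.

D₁ = -607, D₂ = -607
f: reduced (well bottom): (11,3,14) with a≤c, −a<b≤a
g: flip: (376,143,14)→(14,-143,376)
g: translate: b→-3 (≡-143 mod 28), so (14,-143,376)→(14,-3,11)
g: flip: (14,-3,11)→(11,3,14)
g: reduced (well bottom): (11,3,14) with a≤c, −a<b≤a
reduced forms (11, 3, 14) vs (11, 3, 14) ⇒ equivalent

yes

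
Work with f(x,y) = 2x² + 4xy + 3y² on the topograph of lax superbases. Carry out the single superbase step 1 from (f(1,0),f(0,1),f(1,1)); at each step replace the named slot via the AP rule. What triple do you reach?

start (2,3,9) = (f(1,0),f(0,1),f(1,1))
replace slot 1: 2·(3+9) − 2 = 22 → (22,3,9)

22,3,9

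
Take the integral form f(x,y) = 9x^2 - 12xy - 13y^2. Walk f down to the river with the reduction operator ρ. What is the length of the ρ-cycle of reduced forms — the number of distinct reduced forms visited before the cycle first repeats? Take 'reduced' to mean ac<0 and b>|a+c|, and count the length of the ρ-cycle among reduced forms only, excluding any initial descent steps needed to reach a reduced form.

D = 612, ⌊√D⌋ = 24
descent: ρ → (-13,12,9)  [lands on river]
river: ρ → (9,24,-1)
river: ρ → (-1,24,9)
river: ρ → (9,12,-13)
river: ρ → (-13,14,8)
river: ρ → (8,18,-9)
river: ρ → (-9,18,8)
river: ρ → (8,14,-13)
ρ-cycle length = 8 (tail of 1 descent step not counted)

8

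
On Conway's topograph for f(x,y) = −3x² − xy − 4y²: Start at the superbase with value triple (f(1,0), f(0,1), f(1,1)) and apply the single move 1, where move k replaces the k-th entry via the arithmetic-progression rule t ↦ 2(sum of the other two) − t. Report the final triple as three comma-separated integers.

start (-3,-4,-8) = (f(1,0),f(0,1),f(1,1))
replace slot 1: 2·((-4)+(-8)) − (-3) = -21 → (-21,-4,-8)

-21,-4,-8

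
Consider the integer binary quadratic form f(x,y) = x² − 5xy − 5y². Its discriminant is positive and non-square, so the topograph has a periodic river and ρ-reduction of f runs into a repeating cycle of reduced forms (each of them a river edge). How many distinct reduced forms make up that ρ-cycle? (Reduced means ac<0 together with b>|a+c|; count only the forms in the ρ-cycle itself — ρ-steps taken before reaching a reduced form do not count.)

D = 45, ⌊√D⌋ = 6
descent: ρ → (-5,5,1)  [lands on river]
river: ρ → (1,5,-5)
ρ-cycle length = 2 (tail of 1 descent step not counted)

2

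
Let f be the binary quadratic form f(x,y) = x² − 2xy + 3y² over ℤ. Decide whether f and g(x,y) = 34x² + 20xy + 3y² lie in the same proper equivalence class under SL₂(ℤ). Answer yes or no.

D₁ = -8, D₂ = -8
f: translate: b→0 (≡-2 mod 2), so (1,-2,3)→(1,0,2)
f: reduced (well bottom): (1,0,2) with a≤c, −a<b≤a
g: flip: (34,20,3)→(3,-20,34)
g: translate: b→-2 (≡-20 mod 6), so (3,-20,34)→(3,-2,1)
g: flip: (3,-2,1)→(1,2,3)
g: translate: b→0 (≡2 mod 2), so (1,2,3)→(1,0,2)
g: reduced (well bottom): (1,0,2) with a≤c, −a<b≤a
reduced forms (1, 0, 2) vs (1, 0, 2) ⇒ equivalent

yes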